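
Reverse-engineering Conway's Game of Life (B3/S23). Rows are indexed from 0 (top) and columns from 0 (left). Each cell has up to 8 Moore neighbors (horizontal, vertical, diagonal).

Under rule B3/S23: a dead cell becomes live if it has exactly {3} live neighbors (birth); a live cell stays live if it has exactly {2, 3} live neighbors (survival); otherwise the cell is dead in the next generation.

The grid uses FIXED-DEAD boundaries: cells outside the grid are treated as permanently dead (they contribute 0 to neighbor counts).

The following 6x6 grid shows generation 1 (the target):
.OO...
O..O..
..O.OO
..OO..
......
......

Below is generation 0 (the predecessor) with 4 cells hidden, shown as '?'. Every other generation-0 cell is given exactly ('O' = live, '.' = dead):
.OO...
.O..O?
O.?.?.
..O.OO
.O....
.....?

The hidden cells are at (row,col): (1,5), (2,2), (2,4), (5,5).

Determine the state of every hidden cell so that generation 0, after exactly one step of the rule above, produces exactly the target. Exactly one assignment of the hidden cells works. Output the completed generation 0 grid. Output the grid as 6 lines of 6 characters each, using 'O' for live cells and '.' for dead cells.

Hidden generation-0 cells (in order): (1,5), (2,2), (2,4), (5,5).
A hidden cell only influences target cells in its own 3x3 neighborhood. Try each of the 2^4 = 16 assignments, step the completed generation 0 forward once under B3/S23, and compare with the target:
  (1,5)=. (2,2)=. (2,4)=. (5,5)=. -> step gives (1,1)='O' but target has '.' -> reject
  (1,5)=. (2,2)=. (2,4)=. (5,5)=O -> step gives (1,1)='O' but target has '.' -> reject
  (1,5)=. (2,2)=. (2,4)=O (5,5)=. -> step gives (1,1)='O' but target has '.' -> reject
  (1,5)=. (2,2)=. (2,4)=O (5,5)=O -> step gives (1,1)='O' but target has '.' -> reject
  (1,5)=. (2,2)=O (2,4)=. (5,5)=. -> step reproduces the target at every cell -> ACCEPT
  (1,5)=. (2,2)=O (2,4)=. (5,5)=O -> step gives (4,4)='O' but target has '.' -> reject
  (1,5)=. (2,2)=O (2,4)=O (5,5)=. -> step gives (1,3)='.' but target has 'O' -> reject
  (1,5)=. (2,2)=O (2,4)=O (5,5)=O -> step gives (1,3)='.' but target has 'O' -> reject
  (1,5)=O (2,2)=. (2,4)=. (5,5)=. -> step gives (1,1)='O' but target has '.' -> reject
  (1,5)=O (2,2)=. (2,4)=. (5,5)=O -> step gives (1,1)='O' but target has '.' -> reject
  (1,5)=O (2,2)=. (2,4)=O (5,5)=. -> step gives (1,1)='O' but target has '.' -> reject
  (1,5)=O (2,2)=. (2,4)=O (5,5)=O -> step gives (1,1)='O' but target has '.' -> reject
  (1,5)=O (2,2)=O (2,4)=. (5,5)=. -> step gives (2,4)='.' but target has 'O' -> reject
  (1,5)=O (2,2)=O (2,4)=. (5,5)=O -> step gives (2,4)='.' but target has 'O' -> reject
  (1,5)=O (2,2)=O (2,4)=O (5,5)=. -> step gives (1,3)='.' but target has 'O' -> reject
  (1,5)=O (2,2)=O (2,4)=O (5,5)=O -> step gives (1,3)='.' but target has 'O' -> reject
Unique solution: (1,5)=dead, (2,2)=live, (2,4)=dead, (5,5)=dead.
Check: live-neighbor counts of every cell in the completed generation 0:
222211
344301
142433
242311
112222
111000
Applying B3/S23 to generation 0 with these counts gives:
.OO...
O..O..
..O.OO
..OO..
......
......
which matches the target exactly.

Answer: .OO...
.O..O.
O.O...
..O.OO
.O....
......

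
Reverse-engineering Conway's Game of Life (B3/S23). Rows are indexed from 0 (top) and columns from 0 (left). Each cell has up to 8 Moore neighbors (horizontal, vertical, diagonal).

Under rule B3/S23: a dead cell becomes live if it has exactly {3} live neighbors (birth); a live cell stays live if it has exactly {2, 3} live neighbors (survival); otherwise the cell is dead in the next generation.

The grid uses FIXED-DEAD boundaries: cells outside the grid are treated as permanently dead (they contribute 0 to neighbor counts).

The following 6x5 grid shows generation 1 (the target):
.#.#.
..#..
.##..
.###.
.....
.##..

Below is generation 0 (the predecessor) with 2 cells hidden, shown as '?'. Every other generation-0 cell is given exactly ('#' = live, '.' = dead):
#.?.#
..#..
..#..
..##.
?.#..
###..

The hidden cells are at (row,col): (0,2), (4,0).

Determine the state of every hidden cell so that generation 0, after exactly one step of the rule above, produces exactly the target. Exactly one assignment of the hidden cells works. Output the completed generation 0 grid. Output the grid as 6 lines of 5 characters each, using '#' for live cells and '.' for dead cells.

Hidden generation-0 cells (in order): (0,2), (4,0).
A hidden cell only influences target cells in its own 3x3 neighborhood. Try each of the 2^2 = 4 assignments, step the completed generation 0 forward once under B3/S23, and compare with the target:
  (0,2)=. (4,0)=. -> step gives (0,1)='.' but target has '#' -> reject
  (0,2)=. (4,0)=# -> step gives (0,1)='.' but target has '#' -> reject
  (0,2)=# (4,0)=. -> step reproduces the target at every cell -> ACCEPT
  (0,2)=# (4,0)=# -> step gives (3,1)='.' but target has '#' -> reject
Unique solution: (0,2)=live, (4,0)=dead.
Check: live-neighbor counts of every cell in the completed generation 0:
03130
14241
03341
03331
25441
13220
Applying B3/S23 to generation 0 with these counts gives:
.#.#.
..#..
.##..
.###.
.....
.##..
which matches the target exactly.

Answer: #.#.#
..#..
..#..
..##.
..#..
###..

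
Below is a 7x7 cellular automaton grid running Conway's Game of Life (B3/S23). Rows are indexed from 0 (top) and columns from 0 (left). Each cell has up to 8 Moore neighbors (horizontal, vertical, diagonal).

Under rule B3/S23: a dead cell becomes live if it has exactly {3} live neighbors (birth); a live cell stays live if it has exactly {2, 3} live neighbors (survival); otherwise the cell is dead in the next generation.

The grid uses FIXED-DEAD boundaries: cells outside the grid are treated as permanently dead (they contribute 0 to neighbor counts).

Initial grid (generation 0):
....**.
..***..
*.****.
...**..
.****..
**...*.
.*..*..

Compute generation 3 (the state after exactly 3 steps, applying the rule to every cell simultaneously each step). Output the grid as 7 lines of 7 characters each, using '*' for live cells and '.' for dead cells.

Simulating step by step:
Generation 0 (given above): 21 live cells
Generation 1: 13 live cells
....**.
.**....
.*...*.
.......
**...*.
*....*.
**.....
Generation 2: 12 live cells
.......
.**.**.
.**....
**.....
**.....
.......
**.....
Generation 3: 6 live cells
(generation 3 grid is the final answer)

Answer: .......
.***...
...*...
.......
**.....
.......
.......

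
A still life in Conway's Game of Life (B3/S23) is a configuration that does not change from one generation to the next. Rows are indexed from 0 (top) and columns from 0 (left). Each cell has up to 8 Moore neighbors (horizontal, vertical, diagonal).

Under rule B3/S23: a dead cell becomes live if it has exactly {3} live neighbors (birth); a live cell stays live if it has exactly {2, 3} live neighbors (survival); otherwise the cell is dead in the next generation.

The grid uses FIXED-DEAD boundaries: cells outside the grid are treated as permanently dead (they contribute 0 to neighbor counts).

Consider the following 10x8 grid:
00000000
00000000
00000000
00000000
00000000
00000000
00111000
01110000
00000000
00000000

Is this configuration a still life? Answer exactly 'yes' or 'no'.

Compute generation 1 and compare to generation 0 (given above):
Generation 1:
00000000
00000000
00000000
00000000
00000000
00010000
01001000
01001000
00100000
00000000
Cell (5,3) differs: gen0=0 vs gen1=1 -> NOT a still life.

Answer: no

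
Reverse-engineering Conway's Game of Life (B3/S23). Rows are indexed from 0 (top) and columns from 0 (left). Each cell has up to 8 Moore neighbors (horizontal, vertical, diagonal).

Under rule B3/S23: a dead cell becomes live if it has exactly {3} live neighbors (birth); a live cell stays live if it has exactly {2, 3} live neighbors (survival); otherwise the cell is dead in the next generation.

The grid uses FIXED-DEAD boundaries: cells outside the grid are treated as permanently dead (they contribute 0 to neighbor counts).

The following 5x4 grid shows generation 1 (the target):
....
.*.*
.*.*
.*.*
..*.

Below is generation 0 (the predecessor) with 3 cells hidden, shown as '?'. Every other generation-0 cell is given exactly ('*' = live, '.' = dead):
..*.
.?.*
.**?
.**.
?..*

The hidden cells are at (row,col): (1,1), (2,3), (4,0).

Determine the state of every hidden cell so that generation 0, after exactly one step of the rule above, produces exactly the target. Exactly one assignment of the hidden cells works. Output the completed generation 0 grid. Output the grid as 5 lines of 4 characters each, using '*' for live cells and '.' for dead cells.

Answer: ..*.
...*
.**.
.**.
...*

Derivation:
Hidden generation-0 cells (in order): (1,1), (2,3), (4,0).
A hidden cell only influences target cells in its own 3x3 neighborhood. Try each of the 2^3 = 8 assignments, step the completed generation 0 forward once under B3/S23, and compare with the target:
  (1,1)=. (2,3)=. (4,0)=. -> step reproduces the target at every cell -> ACCEPT
  (1,1)=. (2,3)=. (4,0)=* -> step gives (3,0)='*' but target has '.' -> reject
  (1,1)=. (2,3)=* (4,0)=. -> step gives (3,3)='.' but target has '*' -> reject
  (1,1)=. (2,3)=* (4,0)=* -> step gives (3,0)='*' but target has '.' -> reject
  (1,1)=* (2,3)=. (4,0)=. -> step gives (0,2)='*' but target has '.' -> reject
  (1,1)=* (2,3)=. (4,0)=* -> step gives (0,2)='*' but target has '.' -> reject
  (1,1)=* (2,3)=* (4,0)=. -> step gives (0,2)='*' but target has '.' -> reject
  (1,1)=* (2,3)=* (4,0)=* -> step gives (0,2)='*' but target has '.' -> reject
Unique solution: (1,1)=dead, (2,3)=dead, (4,0)=dead.
Check: live-neighbor counts of every cell in the completed generation 0:
0112
1342
2343
2343
1231
Applying B3/S23 to generation 0 with these counts gives:
....
.*.*
.*.*
.*.*
..*.
which matches the target exactly.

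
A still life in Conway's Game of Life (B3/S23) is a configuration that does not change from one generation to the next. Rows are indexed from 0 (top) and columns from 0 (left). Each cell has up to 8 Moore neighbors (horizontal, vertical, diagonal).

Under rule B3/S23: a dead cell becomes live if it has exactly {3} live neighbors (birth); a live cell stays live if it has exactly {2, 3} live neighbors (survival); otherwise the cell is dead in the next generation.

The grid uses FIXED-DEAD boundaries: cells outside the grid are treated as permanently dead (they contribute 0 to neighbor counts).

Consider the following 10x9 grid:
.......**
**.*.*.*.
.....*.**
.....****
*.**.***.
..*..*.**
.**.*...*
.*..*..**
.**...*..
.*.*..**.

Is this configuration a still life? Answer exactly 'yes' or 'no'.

Answer: no

Derivation:
Compute generation 1 and compare to generation 0 (given above):
Generation 1:
......***
....*....
.....*...
.........
.***.....
.....*..*
.**.***..
*....*.**
**.*.**.*
.*....**.
Cell (0,6) differs: gen0=0 vs gen1=1 -> NOT a still life.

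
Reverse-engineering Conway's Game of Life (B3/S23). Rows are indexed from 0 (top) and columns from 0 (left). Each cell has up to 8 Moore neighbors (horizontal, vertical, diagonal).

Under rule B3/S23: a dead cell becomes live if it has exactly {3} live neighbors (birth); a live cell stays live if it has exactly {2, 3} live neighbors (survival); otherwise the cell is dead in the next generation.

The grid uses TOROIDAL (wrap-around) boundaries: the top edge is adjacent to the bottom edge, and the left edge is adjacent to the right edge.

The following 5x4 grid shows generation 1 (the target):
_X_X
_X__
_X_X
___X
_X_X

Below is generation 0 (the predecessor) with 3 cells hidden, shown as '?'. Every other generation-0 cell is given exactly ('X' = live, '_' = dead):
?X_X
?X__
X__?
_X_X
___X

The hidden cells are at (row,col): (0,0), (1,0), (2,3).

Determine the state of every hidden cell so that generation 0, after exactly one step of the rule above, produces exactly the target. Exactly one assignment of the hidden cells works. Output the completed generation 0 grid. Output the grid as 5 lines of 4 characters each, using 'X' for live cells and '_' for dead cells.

Hidden generation-0 cells (in order): (0,0), (1,0), (2,3).
A hidden cell only influences target cells in its own 3x3 neighborhood. Try each of the 2^3 = 8 assignments, step the completed generation 0 forward once under B3/S23, and compare with the target:
  (0,0)=_ (1,0)=_ (2,3)=_ -> step gives (0,1)='_' but target has 'X' -> reject
  (0,0)=_ (1,0)=_ (2,3)=X -> step gives (0,1)='_' but target has 'X' -> reject
  (0,0)=_ (1,0)=X (2,3)=_ -> step gives (1,2)='X' but target has '_' -> reject
  (0,0)=_ (1,0)=X (2,3)=X -> step gives (2,1)='_' but target has 'X' -> reject
  (0,0)=X (1,0)=_ (2,3)=_ -> step gives (1,2)='X' but target has '_' -> reject
  (0,0)=X (1,0)=_ (2,3)=X -> step reproduces the target at every cell -> ACCEPT
  (0,0)=X (1,0)=X (2,3)=_ -> step gives (1,1)='_' but target has 'X' -> reject
  (0,0)=X (1,0)=X (2,3)=X -> step gives (1,1)='_' but target has 'X' -> reject
Unique solution: (0,0)=live, (1,0)=dead, (2,3)=live.
Check: live-neighbor counts of every cell in the completed generation 0:
4242
6344
4342
5143
6353
Applying B3/S23 to generation 0 with these counts gives:
_X_X
_X__
_X_X
___X
_X_X
which matches the target exactly.

Answer: XX_X
_X__
X__X
_X_X
___X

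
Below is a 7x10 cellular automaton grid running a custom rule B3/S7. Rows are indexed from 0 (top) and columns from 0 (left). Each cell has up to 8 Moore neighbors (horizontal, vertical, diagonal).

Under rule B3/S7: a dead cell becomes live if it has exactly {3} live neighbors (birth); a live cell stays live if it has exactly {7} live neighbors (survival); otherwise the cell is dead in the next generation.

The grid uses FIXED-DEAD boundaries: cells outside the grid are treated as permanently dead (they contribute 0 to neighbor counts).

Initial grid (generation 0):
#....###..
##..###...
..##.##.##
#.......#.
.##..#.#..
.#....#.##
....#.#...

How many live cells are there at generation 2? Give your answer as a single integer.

Simulating step by step:
Generation 0 (given above): 27 live cells
Generation 1: 16 live cells
.#..#.....
..##....#.
#.........
...###...#
#.....#..#
..#.......
.....#.#..
Generation 2: 8 live cells
..##......
.#........
..#.......
..........
...###....
......#...
..........
Population at generation 2: 8

Answer: 8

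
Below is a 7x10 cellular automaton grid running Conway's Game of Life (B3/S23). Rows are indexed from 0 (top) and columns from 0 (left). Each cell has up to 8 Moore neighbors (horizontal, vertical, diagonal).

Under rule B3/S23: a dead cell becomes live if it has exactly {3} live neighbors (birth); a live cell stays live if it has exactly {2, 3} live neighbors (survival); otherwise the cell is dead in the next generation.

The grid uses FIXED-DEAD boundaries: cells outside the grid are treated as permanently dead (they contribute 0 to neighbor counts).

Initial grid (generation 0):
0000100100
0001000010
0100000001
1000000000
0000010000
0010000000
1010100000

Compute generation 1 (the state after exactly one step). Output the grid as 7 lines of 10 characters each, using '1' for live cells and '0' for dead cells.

Answer: 0000000000
0000000010
0000000000
0000000000
0000000000
0101000000
0101000000

Derivation:
Simulating step by step:
Generation 0 (given above): 12 live cells
Generation 1: 5 live cells
(generation 1 grid is the final answer)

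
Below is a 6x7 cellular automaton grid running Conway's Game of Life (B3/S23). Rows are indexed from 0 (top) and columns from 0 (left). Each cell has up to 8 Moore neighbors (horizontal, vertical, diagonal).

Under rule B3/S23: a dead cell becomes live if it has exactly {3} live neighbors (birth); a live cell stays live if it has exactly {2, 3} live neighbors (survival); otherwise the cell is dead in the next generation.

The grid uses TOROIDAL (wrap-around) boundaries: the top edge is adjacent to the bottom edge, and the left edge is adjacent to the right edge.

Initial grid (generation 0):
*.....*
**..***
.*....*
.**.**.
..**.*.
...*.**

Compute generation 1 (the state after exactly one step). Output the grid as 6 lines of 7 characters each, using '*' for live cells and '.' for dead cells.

Answer: .*.....
.*.....
...*...
**..***
.*.....
*.**.*.

Derivation:
Simulating step by step:
Generation 0 (given above): 19 live cells
Generation 1: 13 live cells
(generation 1 grid is the final answer)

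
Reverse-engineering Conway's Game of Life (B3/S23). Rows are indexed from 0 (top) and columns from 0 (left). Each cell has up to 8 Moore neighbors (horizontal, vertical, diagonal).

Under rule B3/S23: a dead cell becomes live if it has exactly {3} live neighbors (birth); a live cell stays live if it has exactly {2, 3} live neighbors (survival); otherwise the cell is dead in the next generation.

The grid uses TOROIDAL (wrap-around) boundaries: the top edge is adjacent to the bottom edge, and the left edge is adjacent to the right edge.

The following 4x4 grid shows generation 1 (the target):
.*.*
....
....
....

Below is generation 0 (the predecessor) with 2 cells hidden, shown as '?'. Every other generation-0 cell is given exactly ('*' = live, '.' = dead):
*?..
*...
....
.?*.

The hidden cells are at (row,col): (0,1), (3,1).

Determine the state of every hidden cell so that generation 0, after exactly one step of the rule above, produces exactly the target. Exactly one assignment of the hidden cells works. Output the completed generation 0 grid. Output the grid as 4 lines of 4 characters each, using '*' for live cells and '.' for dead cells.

Answer: *...
*...
....
..*.

Derivation:
Hidden generation-0 cells (in order): (0,1), (3,1).
A hidden cell only influences target cells in its own 3x3 neighborhood. Try each of the 2^2 = 4 assignments, step the completed generation 0 forward once under B3/S23, and compare with the target:
  (0,1)=. (3,1)=. -> step reproduces the target at every cell -> ACCEPT
  (0,1)=. (3,1)=* -> step gives (0,0)='*' but target has '.' -> reject
  (0,1)=* (3,1)=. -> step gives (0,0)='*' but target has '.' -> reject
  (0,1)=* (3,1)=* -> step gives (0,0)='*' but target has '.' -> reject
Unique solution: (0,1)=dead, (3,1)=dead.
Check: live-neighbor counts of every cell in the completed generation 0:
1313
1202
1212
1202
Applying B3/S23 to generation 0 with these counts gives:
.*.*
....
....
....
which matches the target exactly.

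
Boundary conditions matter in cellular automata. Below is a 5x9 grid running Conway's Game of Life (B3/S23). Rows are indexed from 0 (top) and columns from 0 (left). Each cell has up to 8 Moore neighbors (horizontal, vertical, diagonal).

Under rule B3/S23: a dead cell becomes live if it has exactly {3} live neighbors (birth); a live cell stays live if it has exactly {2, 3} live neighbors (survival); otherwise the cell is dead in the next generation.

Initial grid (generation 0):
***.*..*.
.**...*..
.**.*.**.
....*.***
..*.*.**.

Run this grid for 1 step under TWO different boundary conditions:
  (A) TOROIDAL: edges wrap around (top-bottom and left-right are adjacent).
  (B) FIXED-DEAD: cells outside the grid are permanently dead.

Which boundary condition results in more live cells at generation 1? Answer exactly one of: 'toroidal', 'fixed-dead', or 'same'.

Answer: toroidal

Derivation:
Under TOROIDAL boundary, generation 1:
*......**
......*.*
***.....*
.**.*...*
*.*.*....
Population = 16

Under FIXED-DEAD boundary, generation 1:
*.**.....
......*..
.**.....*
.**.*...*
...*..*.*
Population = 14

Comparison: toroidal=16, fixed-dead=14 -> toroidal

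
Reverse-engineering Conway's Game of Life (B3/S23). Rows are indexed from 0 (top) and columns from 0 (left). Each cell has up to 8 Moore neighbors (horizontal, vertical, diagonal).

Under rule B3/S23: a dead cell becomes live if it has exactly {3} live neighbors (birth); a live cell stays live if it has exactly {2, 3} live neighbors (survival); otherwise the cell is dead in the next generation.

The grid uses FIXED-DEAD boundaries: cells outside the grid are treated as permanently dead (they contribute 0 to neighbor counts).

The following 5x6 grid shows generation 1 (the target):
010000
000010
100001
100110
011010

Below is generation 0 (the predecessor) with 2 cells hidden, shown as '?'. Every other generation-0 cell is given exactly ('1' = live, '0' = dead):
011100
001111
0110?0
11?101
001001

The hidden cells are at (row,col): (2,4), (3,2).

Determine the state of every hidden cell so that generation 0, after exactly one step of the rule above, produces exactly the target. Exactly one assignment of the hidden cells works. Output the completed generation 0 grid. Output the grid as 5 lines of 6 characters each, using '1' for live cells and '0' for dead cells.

Hidden generation-0 cells (in order): (2,4), (3,2).
A hidden cell only influences target cells in its own 3x3 neighborhood. Try each of the 2^2 = 4 assignments, step the completed generation 0 forward once under B3/S23, and compare with the target:
  (2,4)=0 (3,2)=0 -> step reproduces the target at every cell -> ACCEPT
  (2,4)=0 (3,2)=1 -> step gives (4,1)='0' but target has '1' -> reject
  (2,4)=1 (3,2)=0 -> step gives (1,4)='0' but target has '1' -> reject
  (2,4)=1 (3,2)=1 -> step gives (1,4)='0' but target has '1' -> reject
Unique solution: (2,4)=dead, (3,2)=dead.
Check: live-neighbor counts of every cell in the completed generation 0:
124442
256531
345553
245231
232231
Applying B3/S23 to generation 0 with these counts gives:
010000
000010
100001
100110
011010
which matches the target exactly.

Answer: 011100
001111
011000
110101
001001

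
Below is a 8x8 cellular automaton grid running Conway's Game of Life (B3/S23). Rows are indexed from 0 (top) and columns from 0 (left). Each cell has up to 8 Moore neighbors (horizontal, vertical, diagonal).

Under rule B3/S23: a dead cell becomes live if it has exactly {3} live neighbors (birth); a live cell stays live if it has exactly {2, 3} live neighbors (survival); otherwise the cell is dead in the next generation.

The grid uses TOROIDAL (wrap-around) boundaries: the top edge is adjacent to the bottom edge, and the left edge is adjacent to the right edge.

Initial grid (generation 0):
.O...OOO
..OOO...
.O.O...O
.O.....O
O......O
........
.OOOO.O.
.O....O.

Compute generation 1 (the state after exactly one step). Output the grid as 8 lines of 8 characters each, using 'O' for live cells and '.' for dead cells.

Simulating step by step:
Generation 0 (given above): 21 live cells
Generation 1: 33 live cells
(generation 1 grid is the final answer)

Answer: OO.OOOOO
.O.OOO.O
.O.OO...
.OO...OO
O......O
OOOO...O
.OOO.O..
.O.OO...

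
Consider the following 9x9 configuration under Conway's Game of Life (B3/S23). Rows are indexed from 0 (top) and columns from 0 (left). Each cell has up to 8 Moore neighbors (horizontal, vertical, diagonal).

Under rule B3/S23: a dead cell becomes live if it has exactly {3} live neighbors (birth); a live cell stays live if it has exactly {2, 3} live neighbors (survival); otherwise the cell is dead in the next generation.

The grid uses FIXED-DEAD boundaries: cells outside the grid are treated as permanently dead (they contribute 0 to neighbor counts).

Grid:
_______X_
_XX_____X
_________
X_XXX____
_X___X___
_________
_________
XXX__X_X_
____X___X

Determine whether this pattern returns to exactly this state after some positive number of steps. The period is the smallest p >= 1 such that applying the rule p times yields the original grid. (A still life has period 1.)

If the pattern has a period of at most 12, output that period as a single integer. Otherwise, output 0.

Simulating and comparing each generation to the original:
Gen 0 (original, given above): 17 live cells
Gen 1: 11 live cells, differs from original
Gen 2: 11 live cells, differs from original
Gen 3: 12 live cells, differs from original
Gen 4: 15 live cells, differs from original
Gen 5: 11 live cells, differs from original
Gen 6: 13 live cells, differs from original
Gen 7: 11 live cells, differs from original
Gen 8: 13 live cells, differs from original
Gen 9: 16 live cells, differs from original
Gen 10: 12 live cells, differs from original
Gen 11: 15 live cells, differs from original
Gen 12: 12 live cells, differs from original
No period found within 12 steps.

Answer: 0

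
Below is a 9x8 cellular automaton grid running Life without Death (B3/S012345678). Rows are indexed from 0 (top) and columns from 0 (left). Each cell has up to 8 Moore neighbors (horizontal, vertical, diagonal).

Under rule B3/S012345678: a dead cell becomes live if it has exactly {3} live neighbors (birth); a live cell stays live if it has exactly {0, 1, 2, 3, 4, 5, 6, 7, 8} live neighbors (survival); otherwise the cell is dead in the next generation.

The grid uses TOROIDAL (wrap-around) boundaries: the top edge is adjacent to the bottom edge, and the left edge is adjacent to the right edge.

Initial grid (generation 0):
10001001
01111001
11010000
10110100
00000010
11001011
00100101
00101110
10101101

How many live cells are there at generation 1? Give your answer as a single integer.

Simulating step by step:
Generation 0 (given above): 33 live cells
Generation 1: 40 live cells
10001001
01111001
11010001
10111101
00111010
11001011
00100101
10101110
10101101
Population at generation 1: 40

Answer: 40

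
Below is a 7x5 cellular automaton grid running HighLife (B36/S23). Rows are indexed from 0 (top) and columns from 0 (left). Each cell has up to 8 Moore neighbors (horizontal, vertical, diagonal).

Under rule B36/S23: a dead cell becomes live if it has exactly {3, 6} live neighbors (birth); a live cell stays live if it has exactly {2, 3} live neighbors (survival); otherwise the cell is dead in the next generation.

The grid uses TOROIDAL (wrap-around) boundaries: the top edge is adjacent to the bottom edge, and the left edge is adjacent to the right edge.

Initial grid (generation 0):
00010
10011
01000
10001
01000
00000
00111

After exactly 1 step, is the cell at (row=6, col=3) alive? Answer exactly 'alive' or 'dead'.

Answer: alive

Derivation:
Simulating step by step:
Generation 0 (given above): 11 live cells
Generation 1: 16 live cells
10001
10111
01010
11000
10000
00110
00111

Cell (6,3) at generation 1: 1 -> alive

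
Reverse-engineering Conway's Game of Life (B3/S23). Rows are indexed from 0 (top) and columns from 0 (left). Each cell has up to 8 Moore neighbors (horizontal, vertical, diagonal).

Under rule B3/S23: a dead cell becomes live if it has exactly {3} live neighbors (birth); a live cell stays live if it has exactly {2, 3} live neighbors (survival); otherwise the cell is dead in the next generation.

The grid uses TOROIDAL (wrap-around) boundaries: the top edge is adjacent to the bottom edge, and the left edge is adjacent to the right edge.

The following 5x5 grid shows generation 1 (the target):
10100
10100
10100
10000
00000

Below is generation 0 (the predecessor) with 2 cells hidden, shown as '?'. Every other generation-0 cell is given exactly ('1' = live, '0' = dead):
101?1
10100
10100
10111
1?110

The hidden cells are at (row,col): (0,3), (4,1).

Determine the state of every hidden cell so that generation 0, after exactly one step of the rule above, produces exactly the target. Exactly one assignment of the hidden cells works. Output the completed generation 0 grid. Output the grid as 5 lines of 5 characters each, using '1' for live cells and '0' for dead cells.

Hidden generation-0 cells (in order): (0,3), (4,1).
A hidden cell only influences target cells in its own 3x3 neighborhood. Try each of the 2^2 = 4 assignments, step the completed generation 0 forward once under B3/S23, and compare with the target:
  (0,3)=0 (4,1)=0 -> step reproduces the target at every cell -> ACCEPT
  (0,3)=0 (4,1)=1 -> step gives (0,0)='0' but target has '1' -> reject
  (0,3)=1 (4,1)=0 -> step gives (0,2)='0' but target has '1' -> reject
  (0,3)=1 (4,1)=1 -> step gives (0,0)='0' but target has '1' -> reject
Unique solution: (0,3)=dead, (4,1)=dead.
Check: live-neighbor counts of every cell in the completed generation 0:
36354
36244
36355
36455
46467
Applying B3/S23 to generation 0 with these counts gives:
10100
10100
10100
10000
00000
which matches the target exactly.

Answer: 10101
10100
10100
10111
10110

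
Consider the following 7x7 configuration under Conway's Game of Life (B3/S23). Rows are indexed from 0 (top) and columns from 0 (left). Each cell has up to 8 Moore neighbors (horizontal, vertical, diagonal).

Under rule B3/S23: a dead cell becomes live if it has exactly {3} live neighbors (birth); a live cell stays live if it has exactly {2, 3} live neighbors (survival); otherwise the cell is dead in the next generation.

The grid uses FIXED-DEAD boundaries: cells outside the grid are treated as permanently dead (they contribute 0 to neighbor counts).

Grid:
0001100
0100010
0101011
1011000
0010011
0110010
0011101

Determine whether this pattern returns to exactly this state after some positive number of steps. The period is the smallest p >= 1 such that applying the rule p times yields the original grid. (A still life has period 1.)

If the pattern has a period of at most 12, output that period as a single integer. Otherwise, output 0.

Answer: 0

Derivation:
Simulating and comparing each generation to the original:
Gen 0 (original, given above): 21 live cells
Gen 1: 19 live cells, differs from original
Gen 2: 18 live cells, differs from original
Gen 3: 19 live cells, differs from original
Gen 4: 18 live cells, differs from original
Gen 5: 17 live cells, differs from original
Gen 6: 19 live cells, differs from original
Gen 7: 18 live cells, differs from original
Gen 8: 21 live cells, differs from original
Gen 9: 15 live cells, differs from original
Gen 10: 18 live cells, differs from original
Gen 11: 14 live cells, differs from original
Gen 12: 12 live cells, differs from original
No period found within 12 steps.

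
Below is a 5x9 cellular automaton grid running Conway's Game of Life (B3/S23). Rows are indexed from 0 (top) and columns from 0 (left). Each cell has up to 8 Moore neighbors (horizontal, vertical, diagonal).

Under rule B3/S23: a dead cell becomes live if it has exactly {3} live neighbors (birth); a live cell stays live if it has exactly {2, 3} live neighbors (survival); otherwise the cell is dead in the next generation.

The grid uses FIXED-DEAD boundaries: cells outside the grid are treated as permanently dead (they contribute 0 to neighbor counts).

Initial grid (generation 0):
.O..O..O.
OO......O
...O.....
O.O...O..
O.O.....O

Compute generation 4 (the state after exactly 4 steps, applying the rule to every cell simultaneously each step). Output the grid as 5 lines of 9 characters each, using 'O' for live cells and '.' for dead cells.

Simulating step by step:
Generation 0 (given above): 13 live cells
Generation 1: 9 live cells
OO.......
OOO......
O.O......
..OO.....
.........
Generation 2: 7 live cells
O.O......
..O......
O........
.OOO.....
.........
Generation 3: 5 live cells
.O.......
.........
...O.....
.OO......
..O......
Generation 4: 6 live cells
(generation 4 grid is the final answer)

Answer: .........
.........
..O......
.OOO.....
.OO......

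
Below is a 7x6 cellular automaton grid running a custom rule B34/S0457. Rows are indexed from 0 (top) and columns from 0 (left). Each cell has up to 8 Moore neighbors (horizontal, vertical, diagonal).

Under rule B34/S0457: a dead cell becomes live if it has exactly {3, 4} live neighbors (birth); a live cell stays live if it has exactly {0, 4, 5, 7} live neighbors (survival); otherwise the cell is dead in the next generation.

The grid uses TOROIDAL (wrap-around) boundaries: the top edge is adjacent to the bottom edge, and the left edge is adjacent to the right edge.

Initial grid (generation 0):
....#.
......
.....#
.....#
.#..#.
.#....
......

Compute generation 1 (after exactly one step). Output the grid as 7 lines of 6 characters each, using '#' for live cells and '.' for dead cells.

Answer: ....#.
......
......
#...#.
#.....
......
......

Derivation:
Simulating step by step:
Generation 0 (given above): 6 live cells
Generation 1: 4 live cells
(generation 1 grid is the final answer)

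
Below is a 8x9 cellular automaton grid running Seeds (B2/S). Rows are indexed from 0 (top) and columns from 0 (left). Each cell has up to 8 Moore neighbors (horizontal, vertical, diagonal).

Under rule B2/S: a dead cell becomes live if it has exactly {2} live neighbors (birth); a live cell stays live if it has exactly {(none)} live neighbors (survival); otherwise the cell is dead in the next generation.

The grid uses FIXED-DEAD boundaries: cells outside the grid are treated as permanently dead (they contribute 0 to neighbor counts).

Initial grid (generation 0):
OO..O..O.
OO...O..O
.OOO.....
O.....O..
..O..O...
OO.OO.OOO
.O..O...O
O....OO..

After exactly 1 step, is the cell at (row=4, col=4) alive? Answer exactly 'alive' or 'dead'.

Answer: dead

Derivation:
Simulating step by step:
Generation 0 (given above): 28 live cells
Generation 1: 16 live cells
..O..OO.O
......OO.
....OOOO.
....OO...
........O
.........
.........
.O..O..O.

Cell (4,4) at generation 1: 0 -> dead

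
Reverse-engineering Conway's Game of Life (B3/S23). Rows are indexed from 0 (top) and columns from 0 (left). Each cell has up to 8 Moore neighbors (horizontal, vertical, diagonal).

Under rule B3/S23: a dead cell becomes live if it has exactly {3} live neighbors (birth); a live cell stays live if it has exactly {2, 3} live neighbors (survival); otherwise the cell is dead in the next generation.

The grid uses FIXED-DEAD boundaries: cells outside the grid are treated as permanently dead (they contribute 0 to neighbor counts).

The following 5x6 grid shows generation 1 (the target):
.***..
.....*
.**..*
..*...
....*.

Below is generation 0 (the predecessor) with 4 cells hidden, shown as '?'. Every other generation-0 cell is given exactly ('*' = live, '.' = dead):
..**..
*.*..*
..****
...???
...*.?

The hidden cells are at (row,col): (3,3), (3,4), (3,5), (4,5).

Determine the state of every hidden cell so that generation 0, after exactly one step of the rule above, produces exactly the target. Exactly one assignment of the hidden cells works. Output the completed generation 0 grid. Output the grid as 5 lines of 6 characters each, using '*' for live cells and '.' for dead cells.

Answer: ..**..
*.*..*
..****
....*.
...*.*

Derivation:
Hidden generation-0 cells (in order): (3,3), (3,4), (3,5), (4,5).
A hidden cell only influences target cells in its own 3x3 neighborhood. Try each of the 2^4 = 16 assignments, step the completed generation 0 forward once under B3/S23, and compare with the target:
  (3,3)=. (3,4)=. (3,5)=. (4,5)=. -> step gives (2,3)='*' but target has '.' -> reject
  (3,3)=. (3,4)=. (3,5)=. (4,5)=* -> step gives (2,3)='*' but target has '.' -> reject
  (3,3)=. (3,4)=. (3,5)=* (4,5)=. -> step gives (2,3)='*' but target has '.' -> reject
  (3,3)=. (3,4)=. (3,5)=* (4,5)=* -> step gives (2,3)='*' but target has '.' -> reject
  (3,3)=. (3,4)=* (3,5)=. (4,5)=. -> step gives (3,5)='*' but target has '.' -> reject
  (3,3)=. (3,4)=* (3,5)=. (4,5)=* -> step reproduces the target at every cell -> ACCEPT
  (3,3)=. (3,4)=* (3,5)=* (4,5)=. -> step gives (2,5)='.' but target has '*' -> reject
  (3,3)=. (3,4)=* (3,5)=* (4,5)=* -> step gives (2,5)='.' but target has '*' -> reject
  (3,3)=* (3,4)=. (3,5)=. (4,5)=. -> step gives (3,2)='.' but target has '*' -> reject
  (3,3)=* (3,4)=. (3,5)=. (4,5)=* -> step gives (3,2)='.' but target has '*' -> reject
  (3,3)=* (3,4)=. (3,5)=* (4,5)=. -> step gives (3,2)='.' but target has '*' -> reject
  (3,3)=* (3,4)=. (3,5)=* (4,5)=* -> step gives (3,2)='.' but target has '*' -> reject
  (3,3)=* (3,4)=* (3,5)=. (4,5)=. -> step gives (3,2)='.' but target has '*' -> reject
  (3,3)=* (3,4)=* (3,5)=. (4,5)=* -> step gives (3,2)='.' but target has '*' -> reject
  (3,3)=* (3,4)=* (3,5)=* (4,5)=. -> step gives (2,5)='.' but target has '*' -> reject
  (3,3)=* (3,4)=* (3,5)=* (4,5)=* -> step gives (2,5)='.' but target has '*' -> reject
Unique solution: (3,3)=dead, (3,4)=live, (3,5)=dead, (4,5)=live.
Check: live-neighbor counts of every cell in the completed generation 0:
132221
044652
132443
013554
001131
Applying B3/S23 to generation 0 with these counts gives:
.***..
.....*
.**..*
..*...
....*.
which matches the target exactly.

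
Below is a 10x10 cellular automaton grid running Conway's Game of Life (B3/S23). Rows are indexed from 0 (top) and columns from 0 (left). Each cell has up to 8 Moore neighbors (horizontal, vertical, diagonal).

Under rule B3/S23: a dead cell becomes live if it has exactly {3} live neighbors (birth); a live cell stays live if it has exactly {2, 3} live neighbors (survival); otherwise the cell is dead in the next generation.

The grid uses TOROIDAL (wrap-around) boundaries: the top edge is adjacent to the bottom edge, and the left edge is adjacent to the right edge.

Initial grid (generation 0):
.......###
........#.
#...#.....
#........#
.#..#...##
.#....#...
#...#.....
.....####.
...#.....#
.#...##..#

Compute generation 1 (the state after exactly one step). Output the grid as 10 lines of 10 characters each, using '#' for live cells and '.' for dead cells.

Answer: #.....##.#
.......##.
#.........
.#......#.
.#......##
.#...#...#
..........
....######
#...#....#
......##.#

Derivation:
Simulating step by step:
Generation 0 (given above): 26 live cells
Generation 1: 27 live cells
(generation 1 grid is the final answer)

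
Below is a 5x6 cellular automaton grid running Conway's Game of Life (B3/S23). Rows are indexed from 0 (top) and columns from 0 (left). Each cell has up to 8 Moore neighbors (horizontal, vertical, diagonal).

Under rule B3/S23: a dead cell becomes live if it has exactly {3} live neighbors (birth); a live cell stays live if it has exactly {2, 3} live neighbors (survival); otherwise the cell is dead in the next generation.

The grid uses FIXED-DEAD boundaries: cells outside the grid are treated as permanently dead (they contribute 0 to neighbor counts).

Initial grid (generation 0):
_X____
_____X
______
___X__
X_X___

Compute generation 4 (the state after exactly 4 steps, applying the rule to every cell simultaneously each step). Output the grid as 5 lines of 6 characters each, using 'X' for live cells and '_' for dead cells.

Simulating step by step:
Generation 0 (given above): 5 live cells
Generation 1: 0 live cells
______
______
______
______
______
Generation 2: 0 live cells
______
______
______
______
______
Generation 3: 0 live cells
______
______
______
______
______
Generation 4: 0 live cells
(generation 4 grid is the final answer)

Answer: ______
______
______
______
______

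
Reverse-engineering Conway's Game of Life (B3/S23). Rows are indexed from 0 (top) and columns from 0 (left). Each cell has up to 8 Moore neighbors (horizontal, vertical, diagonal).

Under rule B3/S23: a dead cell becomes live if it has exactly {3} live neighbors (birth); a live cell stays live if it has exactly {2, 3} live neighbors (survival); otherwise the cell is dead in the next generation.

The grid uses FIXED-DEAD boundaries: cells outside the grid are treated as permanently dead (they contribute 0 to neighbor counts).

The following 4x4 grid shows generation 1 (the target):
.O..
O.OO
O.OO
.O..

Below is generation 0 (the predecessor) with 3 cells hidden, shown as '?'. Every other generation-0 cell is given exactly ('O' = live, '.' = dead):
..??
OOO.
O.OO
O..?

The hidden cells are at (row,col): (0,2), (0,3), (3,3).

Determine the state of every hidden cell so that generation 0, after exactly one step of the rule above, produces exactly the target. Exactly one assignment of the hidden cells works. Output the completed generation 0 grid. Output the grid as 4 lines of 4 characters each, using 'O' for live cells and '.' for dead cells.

Answer: ....
OOO.
O.OO
O...

Derivation:
Hidden generation-0 cells (in order): (0,2), (0,3), (3,3).
A hidden cell only influences target cells in its own 3x3 neighborhood. Try each of the 2^3 = 8 assignments, step the completed generation 0 forward once under B3/S23, and compare with the target:
  (0,2)=. (0,3)=. (3,3)=. -> step reproduces the target at every cell -> ACCEPT
  (0,2)=. (0,3)=. (3,3)=O -> step gives (2,2)='.' but target has 'O' -> reject
  (0,2)=. (0,3)=O (3,3)=. -> step gives (0,2)='O' but target has '.' -> reject
  (0,2)=. (0,3)=O (3,3)=O -> step gives (0,2)='O' but target has '.' -> reject
  (0,2)=O (0,3)=. (3,3)=. -> step gives (0,1)='.' but target has 'O' -> reject
  (0,2)=O (0,3)=. (3,3)=O -> step gives (0,1)='.' but target has 'O' -> reject
  (0,2)=O (0,3)=O (3,3)=. -> step gives (0,1)='.' but target has 'O' -> reject
  (0,2)=O (0,3)=O (3,3)=O -> step gives (0,1)='.' but target has 'O' -> reject
Unique solution: (0,2)=dead, (0,3)=dead, (3,3)=dead.
Check: live-neighbor counts of every cell in the completed generation 0:
2321
2433
3632
1322
Applying B3/S23 to generation 0 with these counts gives:
.O..
O.OO
O.OO
.O..
which matches the target exactly.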